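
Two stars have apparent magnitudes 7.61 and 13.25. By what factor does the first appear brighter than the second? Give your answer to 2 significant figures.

180

Δm = 7.61 − (13.25) = -5.64
Flux ratio = 10^(−0.4 Δm) = 10^(−0.4 × -5.64) = 10^2.256 = 180.3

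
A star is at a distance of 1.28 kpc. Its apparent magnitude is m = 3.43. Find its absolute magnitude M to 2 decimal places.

M ≈ -7.11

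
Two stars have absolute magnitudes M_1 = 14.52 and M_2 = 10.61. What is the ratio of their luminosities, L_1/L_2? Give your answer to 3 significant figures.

L_1/L_2 ≈ 0.0273

ΔM = M_1 − M_2 = 3.91
L_1/L_2 = 10^(−0.4 ΔM) = 10^-1.564 = 0.02729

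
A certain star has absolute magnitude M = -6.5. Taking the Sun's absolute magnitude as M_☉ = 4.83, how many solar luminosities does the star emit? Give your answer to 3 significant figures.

L/L_☉ ≈ 34000

M − M_☉ = -6.5 − 4.83 = -11.330
L/L_☉ = 10^(−0.4 (M − M_☉)) = 10^4.532 = 34040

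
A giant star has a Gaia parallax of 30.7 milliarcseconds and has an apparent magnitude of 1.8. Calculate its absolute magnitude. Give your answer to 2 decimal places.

M ≈ -0.76

p = 30.7 mas = 0.0307″ → d = 1/p = 32.57 pc
5 log₁₀(d/10 pc) = 5 log₁₀(32.57) − 5 = 2.564
M = m − 5 log₁₀(d/10) = 1.8 − 2.564 = -0.764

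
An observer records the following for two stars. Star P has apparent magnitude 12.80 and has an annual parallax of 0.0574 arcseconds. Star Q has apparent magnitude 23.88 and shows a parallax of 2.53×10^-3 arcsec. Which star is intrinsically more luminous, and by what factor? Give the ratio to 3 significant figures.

Star P: d = 1/p = 1/0.0574″ = 17.42 pc
Star P: M = m − 5 log₁₀ d + 5 = 12.80 − 5·1.2411 + 5 = 11.595
Star Q: d = 1/p = 1/2.53×10^-3″ = 395.3 pc
Star Q: M = m − 5 log₁₀ d + 5 = 23.88 − 5·2.5969 + 5 = 15.896
ΔM = M_P − M_Q = 11.595 − (15.896) = -4.301; smaller M is more luminous → Star P.
L ratio = 10^(0.4 |ΔM|) = 10^1.720 = 52.53

Star P is more luminous, by a factor of 52.5.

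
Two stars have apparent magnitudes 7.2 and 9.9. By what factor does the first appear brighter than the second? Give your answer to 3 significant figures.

12.0

Magnitude difference = -2.7
Flux ratio = 10^(−0.4 Δm) = 10^(−0.4 × -2.7) = 10^1.080 = 12.02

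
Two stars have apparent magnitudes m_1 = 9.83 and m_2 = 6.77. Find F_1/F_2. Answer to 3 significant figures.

F_1/F_2 ≈ 0.0597

Magnitude difference = 3.06
Flux ratio = 10^(−0.4 Δm) = 10^(−0.4 × 3.06) = 10^-1.224 = 0.05970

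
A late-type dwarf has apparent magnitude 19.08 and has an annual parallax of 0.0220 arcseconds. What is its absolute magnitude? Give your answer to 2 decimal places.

M ≈ 15.79

d = 1/p = 1/0.0220″ = 45.45 pc
5 log₁₀(d/10 pc) = 5 log₁₀(45.45) − 5 = 3.288
M = m − 5 log₁₀(d/10) = 19.08 − 3.288 = 15.792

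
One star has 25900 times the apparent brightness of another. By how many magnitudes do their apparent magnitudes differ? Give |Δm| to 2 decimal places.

|Δm| ≈ 11.03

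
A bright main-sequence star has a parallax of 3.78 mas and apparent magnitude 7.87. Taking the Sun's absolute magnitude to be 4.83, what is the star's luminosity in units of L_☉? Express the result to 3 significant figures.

L/L_☉ ≈ 42.6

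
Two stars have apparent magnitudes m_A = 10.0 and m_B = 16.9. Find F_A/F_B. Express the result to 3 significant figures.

F_A/F_B ≈ 575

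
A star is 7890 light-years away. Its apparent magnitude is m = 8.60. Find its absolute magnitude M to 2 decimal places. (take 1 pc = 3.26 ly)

d = 7890 ly / 3.26 = 2420 pc
5 log₁₀(d/10 pc) = 5 log₁₀(2420) − 5 = 11.919
M = m − 5 log₁₀(d/10) = 8.60 − 11.919 = -3.319

M ≈ -3.32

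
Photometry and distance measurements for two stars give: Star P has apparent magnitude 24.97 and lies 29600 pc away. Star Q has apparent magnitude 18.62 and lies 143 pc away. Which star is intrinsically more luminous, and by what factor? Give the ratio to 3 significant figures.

Star P is more luminous, by a factor of 124.

Star P: M = m − 5 log₁₀ d + 5 = 24.97 − 5·4.4713 + 5 = 7.614
Star Q: M = m − 5 log₁₀ d + 5 = 18.62 − 5·2.1553 + 5 = 12.843
ΔM = M_P − M_Q = 7.614 − (12.843) = -5.230; smaller M is more luminous → Star P.
L ratio = 10^(0.4 |ΔM|) = 10^2.092 = 123.6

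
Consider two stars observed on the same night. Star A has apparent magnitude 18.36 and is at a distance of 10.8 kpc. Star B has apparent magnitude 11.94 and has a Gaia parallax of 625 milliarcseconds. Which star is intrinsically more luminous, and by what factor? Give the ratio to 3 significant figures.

Star A: d = 10.8 kpc = 10800 pc
Star A: M = m − 5 log₁₀ d + 5 = 18.36 − 5·4.0334 + 5 = 3.193
Star B: p = 625 mas = 0.625″ → d = 1/p = 1.600 pc
Star B: M = m − 5 log₁₀ d + 5 = 11.94 − 5·0.2041 + 5 = 15.919
ΔM = M_A − M_B = 3.193 − (15.919) = -12.727; smaller M is more luminous → Star A.
L ratio = 10^(0.4 |ΔM|) = 10^5.091 = 123200

Star A is more luminous, by a factor of 123000.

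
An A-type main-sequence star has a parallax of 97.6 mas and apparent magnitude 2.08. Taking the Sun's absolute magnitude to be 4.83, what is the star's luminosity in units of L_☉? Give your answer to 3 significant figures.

d = 1/p = 1000/97.6 mas = 10.25 pc
M = m − 5 log₁₀ d + 5 = 2.08 − 5·1.0106 + 5 = 2.027
M − M_☉ = 2.027 − 4.83 = -2.803
L/L_☉ = 10^(−0.4 × -2.803) = 13.22

L/L_☉ ≈ 13.2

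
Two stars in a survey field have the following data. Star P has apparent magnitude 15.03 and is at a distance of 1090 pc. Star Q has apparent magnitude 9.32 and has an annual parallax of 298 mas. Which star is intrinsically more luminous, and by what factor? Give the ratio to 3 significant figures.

Star P: M = m − 5 log₁₀ d + 5 = 15.03 − 5·3.0374 + 5 = 4.843
Star Q: p = 298 mas = 0.298″ → d = 1/p = 3.356 pc
Star Q: M = m − 5 log₁₀ d + 5 = 9.32 − 5·0.5258 + 5 = 11.691
ΔM = M_P − M_Q = 4.843 − (11.691) = -6.848; smaller M is more luminous → Star P.
L ratio = 10^(0.4 |ΔM|) = 10^2.739 = 548.6

Star P is more luminous, by a factor of 549.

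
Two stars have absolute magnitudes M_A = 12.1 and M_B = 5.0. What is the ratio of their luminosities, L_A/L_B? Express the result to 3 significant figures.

L_A/L_B ≈ 1.45×10^-3

ΔM = M_A − M_B = 7.1
L_A/L_B = 10^(−0.4 ΔM) = 10^-2.840 = 1.445×10^-3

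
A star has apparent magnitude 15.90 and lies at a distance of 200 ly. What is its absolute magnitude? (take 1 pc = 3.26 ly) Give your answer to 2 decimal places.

d = 200 ly / 3.26 = 61.35 pc
5 log₁₀(d/10 pc) = 5 log₁₀(61.35) − 5 = 3.939
M = m − 5 log₁₀(d/10) = 15.90 − 3.939 = 11.961

M ≈ 11.96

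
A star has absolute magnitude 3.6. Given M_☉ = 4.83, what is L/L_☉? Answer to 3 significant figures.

L/L_☉ ≈ 3.10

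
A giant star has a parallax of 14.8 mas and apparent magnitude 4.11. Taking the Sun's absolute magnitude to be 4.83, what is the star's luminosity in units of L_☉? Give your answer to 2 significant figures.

L/L_☉ ≈ 89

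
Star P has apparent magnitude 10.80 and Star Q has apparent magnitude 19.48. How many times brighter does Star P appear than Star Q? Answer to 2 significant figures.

Δm = 10.80 − (19.48) = -8.68
Flux ratio = 10^(−0.4 Δm) = 10^(−0.4 × -8.68) = 10^3.472 = 2965

3000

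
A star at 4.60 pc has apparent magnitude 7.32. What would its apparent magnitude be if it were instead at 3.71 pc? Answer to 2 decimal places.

m ≈ 6.85

Flux ∝ 1/d², so Δm = 5 log₁₀(d₂/d₁) = 5 log₁₀(3.71/4.60) = -0.467
m₂ = m₁ + Δm = 7.32 + (-0.467) = 6.853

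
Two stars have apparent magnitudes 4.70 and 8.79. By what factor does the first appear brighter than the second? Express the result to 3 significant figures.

43.3

Δm = 4.70 − (8.79) = -4.09
Flux ratio = 10^(−0.4 Δm) = 10^(−0.4 × -4.09) = 10^1.636 = 43.25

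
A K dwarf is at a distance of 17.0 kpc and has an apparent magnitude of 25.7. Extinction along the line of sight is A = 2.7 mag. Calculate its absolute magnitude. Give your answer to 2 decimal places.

M ≈ 6.85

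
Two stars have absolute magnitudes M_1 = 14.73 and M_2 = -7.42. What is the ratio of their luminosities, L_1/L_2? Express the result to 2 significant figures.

L_1/L_2 ≈ 1.4×10^-9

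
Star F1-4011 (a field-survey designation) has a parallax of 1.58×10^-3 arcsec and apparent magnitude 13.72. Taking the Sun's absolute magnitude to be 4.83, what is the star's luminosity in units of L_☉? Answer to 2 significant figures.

L/L_☉ ≈ 1.1

d = 1/p = 1/1.58×10^-3″ = 632.9 pc
M = m − 5 log₁₀ d + 5 = 13.72 − 5·2.8013 + 5 = 4.713
M − M_☉ = 4.713 − 4.83 = -0.117
L/L_☉ = 10^(−0.4 × -0.117) = 1.113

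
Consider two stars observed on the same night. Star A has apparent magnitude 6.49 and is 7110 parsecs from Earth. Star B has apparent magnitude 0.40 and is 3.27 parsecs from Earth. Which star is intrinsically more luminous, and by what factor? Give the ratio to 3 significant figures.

Star A is more luminous, by a factor of 17300.

Star A: M = m − 5 log₁₀ d + 5 = 6.49 − 5·3.8519 + 5 = -7.769
Star B: M = m − 5 log₁₀ d + 5 = 0.40 − 5·0.5145 + 5 = 2.827
ΔM = M_A − M_B = -7.769 − (2.827) = -10.597; smaller M is more luminous → Star A.
L ratio = 10^(0.4 |ΔM|) = 10^4.239 = 17320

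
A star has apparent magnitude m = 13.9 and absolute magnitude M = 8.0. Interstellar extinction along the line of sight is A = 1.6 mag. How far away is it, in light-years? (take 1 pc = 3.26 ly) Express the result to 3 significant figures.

d ≈ 236 ly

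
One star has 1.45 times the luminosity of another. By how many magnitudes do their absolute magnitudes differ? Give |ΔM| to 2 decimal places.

Pogson: ΔM = −2.5 log₁₀(ratio) = −2.5 log₁₀(1.45) = −2.5 × 0.1614 = -0.403

|ΔM| ≈ 0.40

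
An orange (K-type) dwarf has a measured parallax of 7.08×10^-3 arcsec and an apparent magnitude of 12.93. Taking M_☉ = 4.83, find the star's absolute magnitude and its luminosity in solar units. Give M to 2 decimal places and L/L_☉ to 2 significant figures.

d = 1/p = 1/7.08×10^-3″ = 141.2 pc
M = m − 5 log₁₀ d + 5 = 12.93 − 5·2.1500 + 5 = 7.180
M − M_☉ = 7.180 − 4.83 = 2.350
L/L_☉ = 10^(−0.4 × 2.350) = 0.1148

M ≈ 7.18; L/L_☉ ≈ 0.11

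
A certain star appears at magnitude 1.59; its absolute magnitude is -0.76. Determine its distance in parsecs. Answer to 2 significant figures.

Distance modulus: m − M = 1.59 − (-0.76) = 2.350
m − M = 5 log₁₀ d − 5
log₁₀ d = (m − M)/5 + 1 = 1.4700
d = 10^1.4700 = 29.51 pc

d ≈ 30 pc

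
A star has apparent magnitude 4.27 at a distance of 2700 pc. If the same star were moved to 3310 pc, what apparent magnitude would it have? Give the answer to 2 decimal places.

m ≈ 4.71

Flux ∝ 1/d², so Δm = 5 log₁₀(d₂/d₁) = 5 log₁₀(3310/2700) = 0.442
m₂ = m₁ + Δm = 4.27 + (0.442) = 4.712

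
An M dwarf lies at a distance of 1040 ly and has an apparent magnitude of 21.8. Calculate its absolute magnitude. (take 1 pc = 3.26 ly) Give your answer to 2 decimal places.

d = 1040 ly / 3.26 = 319.0 pc
5 log₁₀(d/10 pc) = 5 log₁₀(319.0) − 5 = 7.519
M = m − 5 log₁₀(d/10) = 21.8 − 7.519 = 14.281

M ≈ 14.28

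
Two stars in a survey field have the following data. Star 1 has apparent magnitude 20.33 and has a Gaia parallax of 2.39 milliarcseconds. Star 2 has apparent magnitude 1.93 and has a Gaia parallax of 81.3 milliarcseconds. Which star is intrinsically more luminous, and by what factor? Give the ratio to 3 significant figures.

Star 2 is more luminous, by a factor of 19800.

Star 1: p = 2.39 mas = 2.39×10^-3″ → d = 1/p = 418.4 pc
Star 1: M = m − 5 log₁₀ d + 5 = 20.33 − 5·2.6216 + 5 = 12.222
Star 2: p = 81.3 mas = 0.0813″ → d = 1/p = 12.30 pc
Star 2: M = m − 5 log₁₀ d + 5 = 1.93 − 5·1.0899 + 5 = 1.480
ΔM = M_1 − M_2 = 12.222 − (1.480) = 10.742; smaller M is more luminous → Star 2.
L ratio = 10^(0.4 |ΔM|) = 10^4.297 = 19800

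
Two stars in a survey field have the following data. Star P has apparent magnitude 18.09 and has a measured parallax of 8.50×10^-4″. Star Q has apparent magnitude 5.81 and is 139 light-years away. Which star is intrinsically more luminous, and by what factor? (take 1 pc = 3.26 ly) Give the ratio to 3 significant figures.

Star Q is more luminous, by a factor of 107.

Star P: d = 1/p = 1/8.50×10^-4″ = 1176 pc
Star P: M = m − 5 log₁₀ d + 5 = 18.09 − 5·3.0706 + 5 = 7.737
Star Q: d = 139 ly / 3.26 = 42.64 pc
Star Q: M = m − 5 log₁₀ d + 5 = 5.81 − 5·1.6298 + 5 = 2.661
ΔM = M_P − M_Q = 7.737 − (2.661) = 5.076; smaller M is more luminous → Star Q.
L ratio = 10^(0.4 |ΔM|) = 10^2.030 = 107.3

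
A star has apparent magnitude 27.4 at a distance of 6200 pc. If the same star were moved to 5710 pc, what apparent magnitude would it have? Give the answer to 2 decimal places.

Flux ∝ 1/d², so Δm = 5 log₁₀(d₂/d₁) = 5 log₁₀(5710/6200) = -0.179
m₂ = m₁ + Δm = 27.4 + (-0.179) = 27.221

m ≈ 27.22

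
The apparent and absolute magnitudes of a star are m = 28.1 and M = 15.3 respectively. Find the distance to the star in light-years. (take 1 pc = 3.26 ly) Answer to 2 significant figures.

d ≈ 12000 ly

μ = m − M = 12.800
m − M = 5 log₁₀ d − 5
log₁₀ d = (m − M)/5 + 1 = 3.5600
d = 10^3.5600 = 3631 pc
= 11840 ly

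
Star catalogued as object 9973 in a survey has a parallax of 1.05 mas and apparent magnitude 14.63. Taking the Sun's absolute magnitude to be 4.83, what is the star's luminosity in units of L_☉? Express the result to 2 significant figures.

d = 1/p = 1000/1.05 mas = 952.4 pc
M = m − 5 log₁₀ d + 5 = 14.63 − 5·2.9788 + 5 = 4.736
M − M_☉ = 4.736 − 4.83 = -0.094
L/L_☉ = 10^(−0.4 × -0.094) = 1.090

L/L_☉ ≈ 1.1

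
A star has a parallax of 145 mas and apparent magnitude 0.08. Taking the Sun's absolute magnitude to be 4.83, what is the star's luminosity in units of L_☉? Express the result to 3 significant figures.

L/L_☉ ≈ 37.8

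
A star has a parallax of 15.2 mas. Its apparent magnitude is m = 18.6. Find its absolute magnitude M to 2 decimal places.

M ≈ 14.51

p = 15.2 mas = 0.0152″ → d = 1/p = 65.79 pc
5 log₁₀(d/10 pc) = 5 log₁₀(65.79) − 5 = 4.091
M = m − 5 log₁₀(d/10) = 18.6 − 4.091 = 14.509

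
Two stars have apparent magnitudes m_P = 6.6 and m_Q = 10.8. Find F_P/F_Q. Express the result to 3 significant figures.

F_P/F_Q ≈ 47.9

Δm = 6.6 − (10.8) = -4.2
Flux ratio = 10^(−0.4 Δm) = 10^(−0.4 × -4.2) = 10^1.680 = 47.86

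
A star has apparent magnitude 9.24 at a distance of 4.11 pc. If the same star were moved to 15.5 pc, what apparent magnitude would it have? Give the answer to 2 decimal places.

Flux ∝ 1/d², so Δm = 5 log₁₀(d₂/d₁) = 5 log₁₀(15.5/4.11) = 2.882
m₂ = m₁ + Δm = 9.24 + (2.882) = 12.122

m ≈ 12.12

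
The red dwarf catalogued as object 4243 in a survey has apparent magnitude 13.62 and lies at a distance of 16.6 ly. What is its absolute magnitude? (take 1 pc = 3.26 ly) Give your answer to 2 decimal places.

d = 16.6 ly / 3.26 = 5.092 pc
5 log₁₀(d/10 pc) = 5 log₁₀(5.092) − 5 = -1.466
M = m − 5 log₁₀(d/10) = 13.62 + 1.466 = 15.086

M ≈ 15.09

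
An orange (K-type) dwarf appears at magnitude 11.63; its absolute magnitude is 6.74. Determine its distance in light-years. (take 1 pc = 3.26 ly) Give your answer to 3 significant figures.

d ≈ 310 ly

Distance modulus: m − M = 11.63 − (6.74) = 4.890
m − M = 5 log₁₀ d − 5
log₁₀ d = (m − M)/5 + 1 = 1.9780
d = 10^1.9780 = 95.06 pc
= 309.9 ly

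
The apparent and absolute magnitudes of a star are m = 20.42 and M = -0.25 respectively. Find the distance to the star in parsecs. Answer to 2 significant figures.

d ≈ 140000 pc

μ = m − M = 20.670
m − M = 5 log₁₀ d − 5
log₁₀ d = (m − M)/5 + 1 = 5.1340
d = 10^5.1340 = 136100 pc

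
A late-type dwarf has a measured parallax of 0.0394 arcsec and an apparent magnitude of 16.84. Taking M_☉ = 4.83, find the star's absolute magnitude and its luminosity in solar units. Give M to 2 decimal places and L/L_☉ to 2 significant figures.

M ≈ 14.82; L/L_☉ ≈ 1.0×10^-4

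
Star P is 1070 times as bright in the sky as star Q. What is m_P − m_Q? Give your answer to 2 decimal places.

m_P − m_Q ≈ -7.57

Pogson: Δm = −2.5 log₁₀(ratio) = −2.5 log₁₀(1070) = −2.5 × 3.0294 = -7.573
Star P is brighter, so it has the smaller magnitude: the difference is negative.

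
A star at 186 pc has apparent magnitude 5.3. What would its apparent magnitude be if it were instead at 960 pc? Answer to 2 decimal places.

Flux ∝ 1/d², so Δm = 5 log₁₀(d₂/d₁) = 5 log₁₀(960/186) = 3.564
m₂ = m₁ + Δm = 5.3 + (3.564) = 8.864

m ≈ 8.86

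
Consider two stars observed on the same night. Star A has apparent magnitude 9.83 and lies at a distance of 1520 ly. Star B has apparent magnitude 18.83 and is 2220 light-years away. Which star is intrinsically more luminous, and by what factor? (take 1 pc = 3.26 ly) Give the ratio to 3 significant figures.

Star A is more luminous, by a factor of 1870.

Star A: d = 1520 ly / 3.26 = 466.3 pc
Star A: M = m − 5 log₁₀ d + 5 = 9.83 − 5·2.6686 + 5 = 1.487
Star B: d = 2220 ly / 3.26 = 681.0 pc
Star B: M = m − 5 log₁₀ d + 5 = 18.83 − 5·2.8331 + 5 = 9.664
ΔM = M_A − M_B = 1.487 − (9.664) = -8.177; smaller M is more luminous → Star A.
L ratio = 10^(0.4 |ΔM|) = 10^3.271 = 1866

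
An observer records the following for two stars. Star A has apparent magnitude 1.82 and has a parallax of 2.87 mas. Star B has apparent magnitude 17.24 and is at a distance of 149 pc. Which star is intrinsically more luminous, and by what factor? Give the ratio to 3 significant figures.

Star A: p = 2.87 mas = 2.87×10^-3″ → d = 1/p = 348.4 pc
Star A: M = m − 5 log₁₀ d + 5 = 1.82 − 5·2.5421 + 5 = -5.891
Star B: M = m − 5 log₁₀ d + 5 = 17.24 − 5·2.1732 + 5 = 11.374
ΔM = M_A − M_B = -5.891 − (11.374) = -17.265; smaller M is more luminous → Star A.
L ratio = 10^(0.4 |ΔM|) = 10^6.906 = 8.051×10^6

Star A is more luminous, by a factor of 8.05×10^6.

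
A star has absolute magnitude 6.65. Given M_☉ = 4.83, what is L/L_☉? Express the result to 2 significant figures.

L/L_☉ ≈ 0.19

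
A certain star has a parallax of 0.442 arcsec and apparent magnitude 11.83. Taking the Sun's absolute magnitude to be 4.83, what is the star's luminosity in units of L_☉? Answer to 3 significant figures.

L/L_☉ ≈ 8.11×10^-5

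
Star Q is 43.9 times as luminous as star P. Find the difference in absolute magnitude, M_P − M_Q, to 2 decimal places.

Pogson: ΔM = −2.5 log₁₀(ratio) = −2.5 log₁₀(43.9) = −2.5 × 1.6425 = -4.106
Star Q is brighter so has the smaller magnitude: M_P − M_Q is positive.

M_P − M_Q ≈ 4.11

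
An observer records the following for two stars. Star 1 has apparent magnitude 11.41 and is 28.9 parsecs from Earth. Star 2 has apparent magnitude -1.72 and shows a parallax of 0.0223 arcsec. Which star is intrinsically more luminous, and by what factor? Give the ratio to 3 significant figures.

Star 2 is more luminous, by a factor of 430000.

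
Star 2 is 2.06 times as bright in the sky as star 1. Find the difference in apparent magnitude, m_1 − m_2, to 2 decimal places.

m_1 − m_2 ≈ 0.78

Pogson: Δm = −2.5 log₁₀(ratio) = −2.5 log₁₀(2.06) = −2.5 × 0.3139 = -0.785
Star 2 is brighter so has the smaller magnitude: m_1 − m_2 is positive.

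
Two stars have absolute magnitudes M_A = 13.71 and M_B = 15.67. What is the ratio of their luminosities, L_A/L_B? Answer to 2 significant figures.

ΔM = M_A − M_B = -1.96
L_A/L_B = 10^(−0.4 ΔM) = 10^0.784 = 6.081

L_A/L_B ≈ 6.1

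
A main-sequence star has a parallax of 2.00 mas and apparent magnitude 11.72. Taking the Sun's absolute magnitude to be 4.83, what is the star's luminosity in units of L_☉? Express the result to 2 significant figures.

L/L_☉ ≈ 4.4

d = 1/p = 1000/2.00 mas = 500.0 pc
M = m − 5 log₁₀ d + 5 = 11.72 − 5·2.6990 + 5 = 3.225
M − M_☉ = 3.225 − 4.83 = -1.605
L/L_☉ = 10^(−0.4 × -1.605) = 4.385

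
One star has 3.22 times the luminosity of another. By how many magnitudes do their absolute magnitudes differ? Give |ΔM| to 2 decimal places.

Pogson: ΔM = −2.5 log₁₀(ratio) = −2.5 log₁₀(3.22) = −2.5 × 0.5079 = -1.270

|ΔM| ≈ 1.27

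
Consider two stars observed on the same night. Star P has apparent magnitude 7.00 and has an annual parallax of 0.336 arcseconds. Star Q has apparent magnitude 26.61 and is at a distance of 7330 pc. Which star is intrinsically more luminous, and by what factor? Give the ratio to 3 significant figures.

Star P is more luminous, by a factor of 11.5.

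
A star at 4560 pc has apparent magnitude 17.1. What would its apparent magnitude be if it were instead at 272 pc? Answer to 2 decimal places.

m ≈ 10.98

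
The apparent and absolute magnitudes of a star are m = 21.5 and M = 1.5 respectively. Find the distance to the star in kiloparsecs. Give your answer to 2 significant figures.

d ≈ 100 kpc

Distance modulus: m − M = 21.5 − (1.5) = 20.000
m − M = 5 log₁₀ d − 5
log₁₀ d = (m − M)/5 + 1 = 5.0000
d = 10^5.0000 = 100000 pc
= 100.0 kpc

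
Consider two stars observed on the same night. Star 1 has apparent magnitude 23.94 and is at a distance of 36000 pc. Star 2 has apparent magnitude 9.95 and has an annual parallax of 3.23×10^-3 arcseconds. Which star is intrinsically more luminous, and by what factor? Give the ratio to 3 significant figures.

Star 2 is more luminous, by a factor of 29.2.

Star 1: M = m − 5 log₁₀ d + 5 = 23.94 − 5·4.5563 + 5 = 6.158
Star 2: d = 1/p = 1/3.23×10^-3″ = 309.6 pc
Star 2: M = m − 5 log₁₀ d + 5 = 9.95 − 5·2.4908 + 5 = 2.496
ΔM = M_1 − M_2 = 6.158 − (2.496) = 3.662; smaller M is more luminous → Star 2.
L ratio = 10^(0.4 |ΔM|) = 10^1.465 = 29.17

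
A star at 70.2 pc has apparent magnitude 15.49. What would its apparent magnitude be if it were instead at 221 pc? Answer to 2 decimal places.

Flux ∝ 1/d², so Δm = 5 log₁₀(d₂/d₁) = 5 log₁₀(221/70.2) = 2.490
m₂ = m₁ + Δm = 15.49 + (2.490) = 17.980

m ≈ 17.98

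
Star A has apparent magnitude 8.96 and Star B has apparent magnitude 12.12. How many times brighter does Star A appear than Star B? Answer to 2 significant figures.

Δm = 8.96 − (12.12) = -3.16
Flux ratio = 10^(−0.4 Δm) = 10^(−0.4 × -3.16) = 10^1.264 = 18.37

18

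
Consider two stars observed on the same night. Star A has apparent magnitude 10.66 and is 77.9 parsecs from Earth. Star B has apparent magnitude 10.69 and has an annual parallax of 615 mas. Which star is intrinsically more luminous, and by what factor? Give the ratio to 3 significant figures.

Star A is more luminous, by a factor of 2360.

Star A: M = m − 5 log₁₀ d + 5 = 10.66 − 5·1.8915 + 5 = 6.202
Star B: p = 615 mas = 0.615″ → d = 1/p = 1.626 pc
Star B: M = m − 5 log₁₀ d + 5 = 10.69 − 5·0.2111 + 5 = 14.634
ΔM = M_A − M_B = 6.202 − (14.634) = -8.432; smaller M is more luminous → Star A.
L ratio = 10^(0.4 |ΔM|) = 10^3.373 = 2360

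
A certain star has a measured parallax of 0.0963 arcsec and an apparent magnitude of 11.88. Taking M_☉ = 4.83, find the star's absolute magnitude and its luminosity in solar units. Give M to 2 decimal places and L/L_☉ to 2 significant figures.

M ≈ 11.80; L/L_☉ ≈ 1.6×10^-3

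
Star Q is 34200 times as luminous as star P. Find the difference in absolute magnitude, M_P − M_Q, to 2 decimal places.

Pogson: ΔM = −2.5 log₁₀(ratio) = −2.5 log₁₀(34200) = −2.5 × 4.5340 = -11.335
Star Q is brighter so has the smaller magnitude: M_P − M_Q is positive.

M_P − M_Q ≈ 11.34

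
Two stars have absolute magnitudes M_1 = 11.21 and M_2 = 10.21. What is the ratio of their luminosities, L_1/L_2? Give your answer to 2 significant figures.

L_1/L_2 ≈ 0.40

ΔM = M_1 − M_2 = 1.00
L_1/L_2 = 10^(−0.4 ΔM) = 10^-0.400 = 0.3981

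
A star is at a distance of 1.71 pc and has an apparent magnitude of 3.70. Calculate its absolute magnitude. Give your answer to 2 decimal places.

M ≈ 7.54

5 log₁₀(d/10 pc) = 5 log₁₀(1.710) − 5 = -3.835
M = m − 5 log₁₀(d/10) = 3.70 + 3.835 = 7.535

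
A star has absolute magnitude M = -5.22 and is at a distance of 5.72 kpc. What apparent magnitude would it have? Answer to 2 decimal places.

m ≈ 8.57

d = 5.72 kpc = 5720 pc
m = M + 5 log₁₀ d − 5 = -5.22 + 5·3.7574 − 5 = 8.567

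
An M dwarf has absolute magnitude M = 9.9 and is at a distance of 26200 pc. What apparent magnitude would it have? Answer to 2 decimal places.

m = M + 5 log₁₀ d − 5 = 9.9 + 5·4.4183 − 5 = 26.992

m ≈ 26.99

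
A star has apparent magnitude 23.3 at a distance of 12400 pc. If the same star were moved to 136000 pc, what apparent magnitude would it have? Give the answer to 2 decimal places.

Flux ∝ 1/d², so Δm = 5 log₁₀(d₂/d₁) = 5 log₁₀(136000/12400) = 5.201
m₂ = m₁ + Δm = 23.3 + (5.201) = 28.501

m ≈ 28.50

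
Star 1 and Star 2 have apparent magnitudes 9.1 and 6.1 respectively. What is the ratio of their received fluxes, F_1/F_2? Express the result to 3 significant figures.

Δm = 9.1 − (6.1) = 3.0
Flux ratio = 10^(−0.4 Δm) = 10^(−0.4 × 3.0) = 10^-1.200 = 0.06310

F_1/F_2 ≈ 0.0631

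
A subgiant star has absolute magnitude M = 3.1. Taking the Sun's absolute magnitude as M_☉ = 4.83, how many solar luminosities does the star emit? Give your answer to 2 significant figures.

M − M_☉ = 3.1 − 4.83 = -1.730
L/L_☉ = 10^(−0.4 (M − M_☉)) = 10^0.692 = 4.920

L/L_☉ ≈ 4.9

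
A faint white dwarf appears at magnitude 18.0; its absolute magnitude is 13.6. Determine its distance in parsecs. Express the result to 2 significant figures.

d ≈ 76 pc

Distance modulus: m − M = 18.0 − (13.6) = 4.400
m − M = 5 log₁₀ d − 5
log₁₀ d = (m − M)/5 + 1 = 1.8800
d = 10^1.8800 = 75.86 pc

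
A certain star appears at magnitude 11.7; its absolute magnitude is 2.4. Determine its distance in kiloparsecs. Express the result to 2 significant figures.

Distance modulus: m − M = 11.7 − (2.4) = 9.300
m − M = 5 log₁₀ d − 5
log₁₀ d = (m − M)/5 + 1 = 2.8600
d = 10^2.8600 = 724.4 pc
= 0.7244 kpc

d ≈ 0.72 kpc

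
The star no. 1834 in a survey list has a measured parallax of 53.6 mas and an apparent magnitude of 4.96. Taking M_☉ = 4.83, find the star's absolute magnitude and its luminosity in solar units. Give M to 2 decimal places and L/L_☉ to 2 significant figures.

M ≈ 3.61; L/L_☉ ≈ 3.1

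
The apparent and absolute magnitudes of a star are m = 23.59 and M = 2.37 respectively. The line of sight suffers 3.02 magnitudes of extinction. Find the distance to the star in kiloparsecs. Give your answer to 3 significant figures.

d ≈ 43.7 kpc

m − M = 5 log₁₀(d/10 pc) + A  ⇒  23.59 − (2.37) − 3.02 = 5 log₁₀(d/10)
18.200 = 5 log₁₀(d/10)
log₁₀ d = (m − M − A)/5 + 1 = 4.6400
d = 10^4.6400 = 43650 pc
= 43.65 kpc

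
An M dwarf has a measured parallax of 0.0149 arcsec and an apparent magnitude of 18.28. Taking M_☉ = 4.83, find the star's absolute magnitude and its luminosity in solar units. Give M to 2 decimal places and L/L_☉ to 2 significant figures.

M ≈ 14.15; L/L_☉ ≈ 1.9×10^-4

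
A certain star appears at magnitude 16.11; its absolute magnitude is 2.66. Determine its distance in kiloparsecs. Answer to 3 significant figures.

Distance modulus: m − M = 16.11 − (2.66) = 13.450
m − M = 5 log₁₀ d − 5
log₁₀ d = (m − M)/5 + 1 = 3.6900
d = 10^3.6900 = 4898 pc
= 4.898 kpc

d ≈ 4.90 kpc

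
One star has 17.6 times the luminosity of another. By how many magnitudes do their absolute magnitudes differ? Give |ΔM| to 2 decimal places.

|ΔM| ≈ 3.11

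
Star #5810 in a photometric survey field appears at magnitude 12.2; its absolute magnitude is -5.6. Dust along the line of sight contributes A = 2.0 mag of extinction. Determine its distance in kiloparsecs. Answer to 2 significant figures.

d ≈ 14 kpc

m − M = 5 log₁₀(d/10 pc) + A  ⇒  12.2 − (-5.6) − 2.0 = 5 log₁₀(d/10)
15.800 = 5 log₁₀(d/10)
log₁₀ d = (m − M − A)/5 + 1 = 4.1600
d = 10^4.1600 = 14450 pc
= 14.45 kpc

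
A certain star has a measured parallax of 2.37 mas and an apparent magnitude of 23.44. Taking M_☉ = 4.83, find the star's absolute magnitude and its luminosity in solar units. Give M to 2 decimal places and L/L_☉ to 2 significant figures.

M ≈ 15.31; L/L_☉ ≈ 6.4×10^-5

d = 1/p = 1000/2.37 mas = 421.9 pc
M = m − 5 log₁₀ d + 5 = 23.44 − 5·2.6253 + 5 = 15.314
M − M_☉ = 15.314 − 4.83 = 10.484
L/L_☉ = 10^(−0.4 × 10.484) = 6.405×10^-5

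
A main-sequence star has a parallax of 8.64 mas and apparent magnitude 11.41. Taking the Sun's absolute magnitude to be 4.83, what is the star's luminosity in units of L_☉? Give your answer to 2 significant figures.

L/L_☉ ≈ 0.31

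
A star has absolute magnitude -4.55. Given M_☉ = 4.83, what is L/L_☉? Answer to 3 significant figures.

L/L_☉ ≈ 5650

M − M_☉ = -4.55 − 4.83 = -9.380
L/L_☉ = 10^(−0.4 (M − M_☉)) = 10^3.752 = 5649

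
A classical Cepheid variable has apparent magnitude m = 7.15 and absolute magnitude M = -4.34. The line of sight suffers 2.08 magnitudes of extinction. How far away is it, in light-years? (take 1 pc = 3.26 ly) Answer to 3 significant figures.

d ≈ 2480 ly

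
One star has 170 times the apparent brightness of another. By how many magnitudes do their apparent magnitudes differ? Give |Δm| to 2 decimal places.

Pogson: Δm = −2.5 log₁₀(ratio) = −2.5 log₁₀(170) = −2.5 × 2.2304 = -5.576

|Δm| ≈ 5.58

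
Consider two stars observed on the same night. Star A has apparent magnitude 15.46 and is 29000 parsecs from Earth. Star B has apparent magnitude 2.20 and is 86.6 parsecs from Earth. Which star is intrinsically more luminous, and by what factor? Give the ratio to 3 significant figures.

Star B is more luminous, by a factor of 1.80.

Star A: M = m − 5 log₁₀ d + 5 = 15.46 − 5·4.4624 + 5 = -1.852
Star B: M = m − 5 log₁₀ d + 5 = 2.20 − 5·1.9375 + 5 = -2.488
ΔM = M_A − M_B = -1.852 − (-2.488) = 0.636; smaller M is more luminous → Star B.
L ratio = 10^(0.4 |ΔM|) = 10^0.254 = 1.796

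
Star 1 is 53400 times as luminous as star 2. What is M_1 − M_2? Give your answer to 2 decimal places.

Pogson: ΔM = −2.5 log₁₀(ratio) = −2.5 log₁₀(53400) = −2.5 × 4.7275 = -11.819
Star 1 is brighter, so it has the smaller magnitude: the difference is negative.

M_1 − M_2 ≈ -11.82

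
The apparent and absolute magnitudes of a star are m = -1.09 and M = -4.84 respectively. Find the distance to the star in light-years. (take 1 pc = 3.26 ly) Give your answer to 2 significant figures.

μ = m − M = 3.750
m − M = 5 log₁₀ d − 5
log₁₀ d = (m − M)/5 + 1 = 1.7500
d = 10^1.7500 = 56.23 pc
= 183.3 ly

d ≈ 180 ly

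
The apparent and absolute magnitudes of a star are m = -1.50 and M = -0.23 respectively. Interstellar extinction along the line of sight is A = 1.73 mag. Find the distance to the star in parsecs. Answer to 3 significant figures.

d ≈ 2.51 pc

m − M = 5 log₁₀(d/10 pc) + A  ⇒  -1.50 − (-0.23) − 1.73 = 5 log₁₀(d/10)
-3.000 = 5 log₁₀(d/10)
log₁₀ d = (m − M − A)/5 + 1 = 0.4000
d = 10^0.4000 = 2.512 pc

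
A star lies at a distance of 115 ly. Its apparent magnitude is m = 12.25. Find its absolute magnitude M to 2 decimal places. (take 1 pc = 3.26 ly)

M ≈ 9.51

d = 115 ly / 3.26 = 35.28 pc
5 log₁₀(d/10 pc) = 5 log₁₀(35.28) − 5 = 2.737
M = m − 5 log₁₀(d/10) = 12.25 − 2.737 = 9.513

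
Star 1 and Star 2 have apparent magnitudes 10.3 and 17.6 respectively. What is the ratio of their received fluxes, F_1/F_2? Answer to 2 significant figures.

F_1/F_2 ≈ 830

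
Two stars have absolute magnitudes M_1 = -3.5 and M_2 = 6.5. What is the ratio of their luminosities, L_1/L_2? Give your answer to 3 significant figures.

L_1/L_2 ≈ 10000

ΔM = M_1 − M_2 = -10.0
L_1/L_2 = 10^(−0.4 ΔM) = 10^4.000 = 10000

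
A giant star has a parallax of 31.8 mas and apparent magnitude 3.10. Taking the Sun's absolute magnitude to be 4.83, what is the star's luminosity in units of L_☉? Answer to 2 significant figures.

L/L_☉ ≈ 49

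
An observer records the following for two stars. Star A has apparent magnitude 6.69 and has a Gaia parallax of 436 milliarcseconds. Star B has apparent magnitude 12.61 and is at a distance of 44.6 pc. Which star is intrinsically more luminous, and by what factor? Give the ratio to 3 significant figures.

Star B is more luminous, by a factor of 1.62.

Star A: p = 436 mas = 0.436″ → d = 1/p = 2.294 pc
Star A: M = m − 5 log₁₀ d + 5 = 6.69 − 5·0.3605 + 5 = 9.887
Star B: M = m − 5 log₁₀ d + 5 = 12.61 − 5·1.6493 + 5 = 9.363
ΔM = M_A − M_B = 9.887 − (9.363) = 0.524; smaller M is more luminous → Star B.
L ratio = 10^(0.4 |ΔM|) = 10^0.210 = 1.620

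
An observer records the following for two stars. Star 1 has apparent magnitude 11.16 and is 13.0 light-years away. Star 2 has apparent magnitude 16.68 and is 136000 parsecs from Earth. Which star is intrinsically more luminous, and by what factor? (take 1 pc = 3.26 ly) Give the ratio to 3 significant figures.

Star 2 is more luminous, by a factor of 7.20×10^6.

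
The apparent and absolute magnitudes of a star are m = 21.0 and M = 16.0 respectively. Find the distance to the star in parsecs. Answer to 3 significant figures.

d ≈ 100 pc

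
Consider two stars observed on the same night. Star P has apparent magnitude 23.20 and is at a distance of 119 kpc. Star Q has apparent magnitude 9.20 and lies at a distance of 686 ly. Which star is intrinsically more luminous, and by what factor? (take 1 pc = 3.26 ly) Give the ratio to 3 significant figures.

Star P: d = 119 kpc = 119000 pc
Star P: M = m − 5 log₁₀ d + 5 = 23.20 − 5·5.0755 + 5 = 2.822
Star Q: d = 686 ly / 3.26 = 210.4 pc
Star Q: M = m − 5 log₁₀ d + 5 = 9.20 − 5·2.3231 + 5 = 2.584
ΔM = M_P − M_Q = 2.822 − (2.584) = 0.238; smaller M is more luminous → Star Q.
L ratio = 10^(0.4 |ΔM|) = 10^0.095 = 1.245

Star Q is more luminous, by a factor of 1.24.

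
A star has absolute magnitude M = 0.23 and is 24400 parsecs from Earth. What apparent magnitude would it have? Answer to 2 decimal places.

m ≈ 17.17

m = M + 5 log₁₀ d − 5 = 0.23 + 5·4.3874 − 5 = 17.167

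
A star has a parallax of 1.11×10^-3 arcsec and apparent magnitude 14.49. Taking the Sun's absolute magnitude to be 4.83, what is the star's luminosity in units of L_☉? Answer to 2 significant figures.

L/L_☉ ≈ 1.1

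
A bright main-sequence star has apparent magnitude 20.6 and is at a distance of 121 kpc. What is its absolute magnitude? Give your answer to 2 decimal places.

d = 121 kpc = 121000 pc
5 log₁₀(d/10 pc) = 5 log₁₀(121000) − 5 = 20.414
M = m − 5 log₁₀(d/10) = 20.6 − 20.414 = 0.186

M ≈ 0.19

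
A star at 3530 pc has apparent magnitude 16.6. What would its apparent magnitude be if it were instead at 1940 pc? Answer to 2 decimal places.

m ≈ 15.30

Flux ∝ 1/d², so Δm = 5 log₁₀(d₂/d₁) = 5 log₁₀(1940/3530) = -1.300
m₂ = m₁ + Δm = 16.6 + (-1.300) = 15.300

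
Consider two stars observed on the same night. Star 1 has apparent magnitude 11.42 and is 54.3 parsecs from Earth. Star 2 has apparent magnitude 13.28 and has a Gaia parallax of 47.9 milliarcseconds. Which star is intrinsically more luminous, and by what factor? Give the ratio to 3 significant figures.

Star 1 is more luminous, by a factor of 37.5.

Star 1: M = m − 5 log₁₀ d + 5 = 11.42 − 5·1.7348 + 5 = 7.746
Star 2: p = 47.9 mas = 0.0479″ → d = 1/p = 20.88 pc
Star 2: M = m − 5 log₁₀ d + 5 = 13.28 − 5·1.3197 + 5 = 11.682
ΔM = M_1 − M_2 = 7.746 − (11.682) = -3.936; smaller M is more luminous → Star 1.
L ratio = 10^(0.4 |ΔM|) = 10^1.574 = 37.52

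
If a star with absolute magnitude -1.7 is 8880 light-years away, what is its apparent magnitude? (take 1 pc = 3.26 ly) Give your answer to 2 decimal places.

d = 8880 ly / 3.26 = 2724 pc
m = M + 5 log₁₀ d − 5 = -1.7 + 5·3.4352 − 5 = 10.476

m ≈ 10.48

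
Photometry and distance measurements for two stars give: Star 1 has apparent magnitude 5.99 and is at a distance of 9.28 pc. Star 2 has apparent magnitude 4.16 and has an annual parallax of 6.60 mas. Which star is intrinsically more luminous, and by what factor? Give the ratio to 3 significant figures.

Star 2 is more luminous, by a factor of 1440.

Star 1: M = m − 5 log₁₀ d + 5 = 5.99 − 5·0.9675 + 5 = 6.152
Star 2: p = 6.60 mas = 6.60×10^-3″ → d = 1/p = 151.5 pc
Star 2: M = m − 5 log₁₀ d + 5 = 4.16 − 5·2.1805 + 5 = -1.742
ΔM = M_1 − M_2 = 6.152 − (-1.742) = 7.895; smaller M is more luminous → Star 2.
L ratio = 10^(0.4 |ΔM|) = 10^3.158 = 1438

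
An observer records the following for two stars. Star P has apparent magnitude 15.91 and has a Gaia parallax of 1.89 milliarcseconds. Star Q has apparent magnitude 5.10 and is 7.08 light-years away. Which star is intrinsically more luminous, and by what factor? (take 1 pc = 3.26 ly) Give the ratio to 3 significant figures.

Star P: p = 1.89 mas = 1.89×10^-3″ → d = 1/p = 529.1 pc
Star P: M = m − 5 log₁₀ d + 5 = 15.91 − 5·2.7235 + 5 = 7.292
Star Q: d = 7.08 ly / 3.26 = 2.172 pc
Star Q: M = m − 5 log₁₀ d + 5 = 5.10 − 5·0.3368 + 5 = 8.416
ΔM = M_P − M_Q = 7.292 − (8.416) = -1.124; smaller M is more luminous → Star P.
L ratio = 10^(0.4 |ΔM|) = 10^0.449 = 2.815

Star P is more luminous, by a factor of 2.81.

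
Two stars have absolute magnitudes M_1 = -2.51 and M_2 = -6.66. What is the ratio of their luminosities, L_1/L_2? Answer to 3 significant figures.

L_1/L_2 ≈ 0.0219

ΔM = M_1 − M_2 = 4.15
L_1/L_2 = 10^(−0.4 ΔM) = 10^-1.660 = 0.02188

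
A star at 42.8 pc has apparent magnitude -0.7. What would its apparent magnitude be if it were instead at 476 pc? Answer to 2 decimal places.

Flux ∝ 1/d², so Δm = 5 log₁₀(d₂/d₁) = 5 log₁₀(476/42.8) = 5.231
m₂ = m₁ + Δm = -0.7 + (5.231) = 4.531

m ≈ 4.53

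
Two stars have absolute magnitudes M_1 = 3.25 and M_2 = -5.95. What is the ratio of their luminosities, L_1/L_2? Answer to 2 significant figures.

L_1/L_2 ≈ 2.1×10^-4

ΔM = M_1 − M_2 = 9.20
L_1/L_2 = 10^(−0.4 ΔM) = 10^-3.680 = 2.089×10^-4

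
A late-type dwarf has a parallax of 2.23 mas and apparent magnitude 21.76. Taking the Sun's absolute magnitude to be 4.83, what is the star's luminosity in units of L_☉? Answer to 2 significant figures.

d = 1/p = 1000/2.23 mas = 448.4 pc
M = m − 5 log₁₀ d + 5 = 21.76 − 5·2.6517 + 5 = 13.502
M − M_☉ = 13.502 − 4.83 = 8.672
L/L_☉ = 10^(−0.4 × 8.672) = 3.399×10^-4

L/L_☉ ≈ 3.4×10^-4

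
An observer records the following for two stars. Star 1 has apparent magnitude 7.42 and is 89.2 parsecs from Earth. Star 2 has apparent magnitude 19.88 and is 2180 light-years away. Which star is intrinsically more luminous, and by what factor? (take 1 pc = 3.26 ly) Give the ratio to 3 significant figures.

Star 1 is more luminous, by a factor of 1710.

Star 1: M = m − 5 log₁₀ d + 5 = 7.42 − 5·1.9504 + 5 = 2.668
Star 2: d = 2180 ly / 3.26 = 668.7 pc
Star 2: M = m − 5 log₁₀ d + 5 = 19.88 − 5·2.8252 + 5 = 10.754
ΔM = M_1 − M_2 = 2.668 − (10.754) = -8.086; smaller M is more luminous → Star 1.
L ratio = 10^(0.4 |ΔM|) = 10^3.234 = 1715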